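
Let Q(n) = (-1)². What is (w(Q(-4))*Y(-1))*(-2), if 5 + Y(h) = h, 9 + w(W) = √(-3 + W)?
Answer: -108 + 12*I*√2 ≈ -108.0 + 16.971*I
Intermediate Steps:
Q(n) = 1
w(W) = -9 + √(-3 + W)
Y(h) = -5 + h
(w(Q(-4))*Y(-1))*(-2) = ((-9 + √(-3 + 1))*(-5 - 1))*(-2) = ((-9 + √(-2))*(-6))*(-2) = ((-9 + I*√2)*(-6))*(-2) = (54 - 6*I*√2)*(-2) = -108 + 12*I*√2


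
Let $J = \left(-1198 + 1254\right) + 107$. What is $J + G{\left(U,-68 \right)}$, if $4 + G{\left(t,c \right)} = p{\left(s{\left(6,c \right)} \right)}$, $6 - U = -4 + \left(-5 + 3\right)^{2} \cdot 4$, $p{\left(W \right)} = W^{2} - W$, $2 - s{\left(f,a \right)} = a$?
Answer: $4989$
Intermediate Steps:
$s{\left(f,a \right)} = 2 - a$
$J = 163$ ($J = 56 + 107 = 163$)
$U = -6$ ($U = 6 - \left(-4 + \left(-5 + 3\right)^{2} \cdot 4\right) = 6 - \left(-4 + \left(-2\right)^{2} \cdot 4\right) = 6 - \left(-4 + 4 \cdot 4\right) = 6 - \left(-4 + 16\right) = 6 - 12 = -6$)
$G{\left(t,c \right)} = -4 + \left(1 - c\right) \left(2 - c\right)$ ($G{\left(t,c \right)} = -4 + \left(2 - c\right) \left(-1 - \left(-2 + c\right)\right) = -4 + \left(2 - c\right) \left(1 - c\right) = -4 + \left(1 - c\right) \left(2 - c\right)$)
$J + G{\left(U,-68 \right)} = 163 - \left(4 - \left(-1 - 68\right) \left(-2 - 68\right)\right) = 163 - -4826 = 163 + \left(-4 + 4830\right) = 163 + 4826 = 4989$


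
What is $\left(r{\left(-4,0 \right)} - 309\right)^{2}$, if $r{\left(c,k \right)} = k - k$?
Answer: $95481$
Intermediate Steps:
$r{\left(c,k \right)} = 0$
$\left(r{\left(-4,0 \right)} - 309\right)^{2} = \left(0 - 309\right)^{2} = \left(-309\right)^{2} = 95481$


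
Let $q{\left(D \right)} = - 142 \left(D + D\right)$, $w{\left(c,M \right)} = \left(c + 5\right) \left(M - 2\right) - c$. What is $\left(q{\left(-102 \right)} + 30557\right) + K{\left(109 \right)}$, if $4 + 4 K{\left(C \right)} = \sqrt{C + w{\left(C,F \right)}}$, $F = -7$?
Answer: $59524 + \frac{3 i \sqrt{114}}{4} \approx 59524.0 + 8.0078 i$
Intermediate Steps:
$w{\left(c,M \right)} = - c + \left(-2 + M\right) \left(5 + c\right)$ ($w{\left(c,M \right)} = \left(5 + c\right) \left(-2 + M\right) - c = \left(-2 + M\right) \left(5 + c\right) - c = - c + \left(-2 + M\right) \left(5 + c\right)$)
$q{\left(D \right)} = - 284 D$ ($q{\left(D \right)} = - 142 \cdot 2 D = - 284 D$)
$K{\left(C \right)} = -1 + \frac{\sqrt{-45 - 9 C}}{4}$ ($K{\left(C \right)} = -1 + \frac{\sqrt{C - \left(45 + 10 C\right)}}{4} = -1 + \frac{\sqrt{-45 - 9 C}}{4}$)
$\left(q{\left(-102 \right)} + 30557\right) + K{\left(109 \right)} = \left(\left(-284\right) \left(-102\right) + 30557\right) - \left(1 - \frac{3 \sqrt{-5 - 109}}{4}\right) = \left(28968 + 30557\right) - \left(1 - \frac{3 \sqrt{-5 - 109}}{4}\right) = 59525 - \left(1 - \frac{3 \sqrt{-114}}{4}\right) = 59525 - \left(1 - \frac{3 i \sqrt{114}}{4}\right) = 59524 + \frac{3 i \sqrt{114}}{4}$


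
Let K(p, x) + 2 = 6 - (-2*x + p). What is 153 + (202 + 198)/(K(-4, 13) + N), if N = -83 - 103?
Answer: 2857/19 ≈ 150.37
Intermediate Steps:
K(p, x) = 4 - p + 2*x (K(p, x) = -2 + (6 - (-2*x + p)) = -2 + (6 - (p - 2*x)) = -2 + (6 + (-p + 2*x)) = -2 + (6 - p + 2*x) = 4 - p + 2*x)
N = -186
153 + (202 + 198)/(K(-4, 13) + N) = 153 + (202 + 198)/((4 - 1*(-4) + 2*13) - 186) = 153 + 400/((4 + 4 + 26) - 186) = 153 + 400/(34 - 186) = 153 + 400/(-152) = 153 + 400*(-1/152) = 153 - 50/19 = 2857/19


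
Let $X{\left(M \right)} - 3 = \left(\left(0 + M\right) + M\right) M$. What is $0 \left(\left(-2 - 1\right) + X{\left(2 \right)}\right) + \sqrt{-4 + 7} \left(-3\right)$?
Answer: $- 3 \sqrt{3} \approx -5.1962$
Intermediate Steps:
$X{\left(M \right)} = 3 + 2 M^{2}$ ($X{\left(M \right)} = 3 + \left(\left(0 + M\right) + M\right) M = 3 + \left(M + M\right) M = 3 + 2 M M = 3 + 2 M^{2}$)
$0 \left(\left(-2 - 1\right) + X{\left(2 \right)}\right) + \sqrt{-4 + 7} \left(-3\right) = 0 \left(\left(-2 - 1\right) + \left(3 + 2 \cdot 2^{2}\right)\right) + \sqrt{-4 + 7} \left(-3\right) = 0 \left(-3 + \left(3 + 2 \cdot 4\right)\right) + \sqrt{3} \left(-3\right) = 0 \left(-3 + \left(3 + 8\right)\right) - 3 \sqrt{3} = 0 \left(-3 + 11\right) - 3 \sqrt{3} = 0 \cdot 8 - 3 \sqrt{3} = 0 - 3 \sqrt{3} = - 3 \sqrt{3}$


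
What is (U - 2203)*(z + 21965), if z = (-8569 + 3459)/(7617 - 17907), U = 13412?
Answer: 36193053952/147 ≈ 2.4621e+8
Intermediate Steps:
z = 73/147 (z = -5110/(-10290) = -5110*(-1/10290) = 73/147 ≈ 0.49660)
(U - 2203)*(z + 21965) = (13412 - 2203)*(73/147 + 21965) = 11209*(3228928/147) = 36193053952/147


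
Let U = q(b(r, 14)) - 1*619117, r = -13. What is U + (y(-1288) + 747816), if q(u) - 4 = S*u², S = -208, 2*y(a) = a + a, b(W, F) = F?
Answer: 86647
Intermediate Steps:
y(a) = a (y(a) = (a + a)/2 = (2*a)/2 = a)
q(u) = 4 - 208*u²
U = -659881 (U = (4 - 208*14²) - 1*619117 = (4 - 208*196) - 619117 = (4 - 40768) - 619117 = -40764 - 619117 = -659881)
U + (y(-1288) + 747816) = -659881 + (-1288 + 747816) = -659881 + 746528 = 86647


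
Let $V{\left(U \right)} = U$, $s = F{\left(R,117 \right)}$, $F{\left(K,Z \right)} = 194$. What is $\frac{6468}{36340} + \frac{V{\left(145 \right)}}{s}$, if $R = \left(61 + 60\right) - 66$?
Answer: $\frac{1631023}{1762490} \approx 0.92541$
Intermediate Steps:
$R = 55$ ($R = 121 - 66 = 55$)
$s = 194$
$\frac{6468}{36340} + \frac{V{\left(145 \right)}}{s} = \frac{6468}{36340} + \frac{145}{194} = 6468 \cdot \frac{1}{36340} + 145 \cdot \frac{1}{194} = \frac{1617}{9085} + \frac{145}{194} = \frac{1631023}{1762490}$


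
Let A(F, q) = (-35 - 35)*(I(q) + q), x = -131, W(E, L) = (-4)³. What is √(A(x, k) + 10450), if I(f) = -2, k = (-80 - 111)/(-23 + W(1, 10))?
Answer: 2*√19748130/87 ≈ 102.16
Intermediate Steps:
W(E, L) = -64
k = 191/87 (k = (-80 - 111)/(-23 - 64) = -191/(-87) = -191*(-1/87) = 191/87 ≈ 2.1954)
A(F, q) = 140 - 70*q (A(F, q) = (-35 - 35)*(-2 + q) = -70*(-2 + q) = 140 - 70*q)
√(A(x, k) + 10450) = √((140 - 70*191/87) + 10450) = √((140 - 13370/87) + 10450) = √(-1190/87 + 10450) = √(907960/87) = 2*√19748130/87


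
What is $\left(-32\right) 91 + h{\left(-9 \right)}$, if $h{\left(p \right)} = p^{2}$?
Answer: $-2831$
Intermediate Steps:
$\left(-32\right) 91 + h{\left(-9 \right)} = \left(-32\right) 91 + \left(-9\right)^{2} = -2912 + 81 = -2831$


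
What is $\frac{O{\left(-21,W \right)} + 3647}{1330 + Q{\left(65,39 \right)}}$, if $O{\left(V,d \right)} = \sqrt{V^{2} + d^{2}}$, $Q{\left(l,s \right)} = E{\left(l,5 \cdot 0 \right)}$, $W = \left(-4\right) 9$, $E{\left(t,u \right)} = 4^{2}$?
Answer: $\frac{3647}{1346} + \frac{3 \sqrt{193}}{1346} \approx 2.7405$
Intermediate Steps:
$E{\left(t,u \right)} = 16$
$W = -36$
$Q{\left(l,s \right)} = 16$
$\frac{O{\left(-21,W \right)} + 3647}{1330 + Q{\left(65,39 \right)}} = \frac{\sqrt{\left(-21\right)^{2} + \left(-36\right)^{2}} + 3647}{1330 + 16} = \frac{\sqrt{441 + 1296} + 3647}{1346} = \left(\sqrt{1737} + 3647\right) \frac{1}{1346} = \left(3 \sqrt{193} + 3647\right) \frac{1}{1346} = \left(3647 + 3 \sqrt{193}\right) \frac{1}{1346} = \frac{3647}{1346} + \frac{3 \sqrt{193}}{1346}$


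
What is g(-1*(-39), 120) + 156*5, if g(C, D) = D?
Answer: 900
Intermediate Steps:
g(-1*(-39), 120) + 156*5 = 120 + 156*5 = 120 + 780 = 900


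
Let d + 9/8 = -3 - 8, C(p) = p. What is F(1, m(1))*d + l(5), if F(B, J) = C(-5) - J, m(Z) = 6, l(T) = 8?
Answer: 1131/8 ≈ 141.38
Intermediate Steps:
F(B, J) = -5 - J
d = -97/8 (d = -9/8 + (-3 - 8) = -9/8 - 11 = -97/8 ≈ -12.125)
F(1, m(1))*d + l(5) = (-5 - 1*6)*(-97/8) + 8 = (-5 - 6)*(-97/8) + 8 = -11*(-97/8) + 8 = 1067/8 + 8 = 1131/8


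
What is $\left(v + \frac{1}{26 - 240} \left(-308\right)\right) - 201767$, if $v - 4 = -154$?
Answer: $- \frac{21604965}{107} \approx -2.0192 \cdot 10^{5}$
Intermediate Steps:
$v = -150$ ($v = 4 - 154 = -150$)
$\left(v + \frac{1}{26 - 240} \left(-308\right)\right) - 201767 = \left(-150 + \frac{1}{26 - 240} \left(-308\right)\right) - 201767 = \left(-150 + \frac{1}{-214} \left(-308\right)\right) - 201767 = \left(-150 - - \frac{154}{107}\right) - 201767 = \left(-150 + \frac{154}{107}\right) - 201767 = - \frac{15896}{107} - 201767 = - \frac{21604965}{107}$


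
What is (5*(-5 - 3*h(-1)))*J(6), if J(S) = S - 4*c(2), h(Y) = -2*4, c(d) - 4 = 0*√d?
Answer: -950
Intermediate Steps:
c(d) = 4 (c(d) = 4 + 0*√d = 4 + 0 = 4)
h(Y) = -8
J(S) = -16 + S (J(S) = S - 4*4 = S - 16 = -16 + S)
(5*(-5 - 3*h(-1)))*J(6) = (5*(-5 - 3*(-8)))*(-16 + 6) = (5*(-5 + 24))*(-10) = (5*19)*(-10) = 95*(-10) = -950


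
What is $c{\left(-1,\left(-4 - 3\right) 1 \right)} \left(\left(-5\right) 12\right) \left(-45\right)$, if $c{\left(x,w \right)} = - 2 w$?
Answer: $37800$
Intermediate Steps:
$c{\left(-1,\left(-4 - 3\right) 1 \right)} \left(\left(-5\right) 12\right) \left(-45\right) = - 2 \left(-4 - 3\right) 1 \left(\left(-5\right) 12\right) \left(-45\right) = - 2 \left(\left(-7\right) 1\right) \left(-60\right) \left(-45\right) = \left(-2\right) \left(-7\right) \left(-60\right) \left(-45\right) = 14 \left(-60\right) \left(-45\right) = \left(-840\right) \left(-45\right) = 37800$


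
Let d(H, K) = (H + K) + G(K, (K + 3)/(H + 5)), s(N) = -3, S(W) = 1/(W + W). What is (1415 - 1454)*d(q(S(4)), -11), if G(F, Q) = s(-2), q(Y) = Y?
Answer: 4329/8 ≈ 541.13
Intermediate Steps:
S(W) = 1/(2*W)
G(F, Q) = -3
d(H, K) = -3 + H + K (d(H, K) = (H + K) - 3 = -3 + H + K)
(1415 - 1454)*d(q(S(4)), -11) = (1415 - 1454)*(-3 + (½)/4 - 11) = -39*(-3 + (½)*(¼) - 11) = -39*(-3 + ⅛ - 11) = -39*(-111/8) = 4329/8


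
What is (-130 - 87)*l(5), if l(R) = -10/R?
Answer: 434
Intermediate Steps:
(-130 - 87)*l(5) = (-130 - 87)*(-10/5) = -(-2170)/5 = -217*(-2) = 434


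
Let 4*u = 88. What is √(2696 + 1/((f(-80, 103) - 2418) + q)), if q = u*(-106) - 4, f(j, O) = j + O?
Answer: 5*√2413713621/4731 ≈ 51.923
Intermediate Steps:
u = 22 (u = (¼)*88 = 22)
f(j, O) = O + j
q = -2336 (q = 22*(-106) - 4 = -2332 - 4 = -2336)
√(2696 + 1/((f(-80, 103) - 2418) + q)) = √(2696 + 1/(((103 - 80) - 2418) - 2336)) = √(2696 + 1/((23 - 2418) - 2336)) = √(2696 + 1/(-2395 - 2336)) = √(2696 + 1/(-4731)) = √(2696 - 1/4731) = √(12754775/4731) = 5*√2413713621/4731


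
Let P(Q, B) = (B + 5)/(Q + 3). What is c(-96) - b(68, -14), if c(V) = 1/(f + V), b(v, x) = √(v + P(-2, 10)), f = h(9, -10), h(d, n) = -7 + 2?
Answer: -1/101 - √83 ≈ -9.1203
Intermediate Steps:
P(Q, B) = (5 + B)/(3 + Q)
h(d, n) = -5
f = -5
b(v, x) = √(15 + v) (b(v, x) = √(v + (5 + 10)/(3 - 2)) = √(v + 15/1) = √(v + 1*15) = √(v + 15) = √(15 + v))
c(V) = 1/(-5 + V)
c(-96) - b(68, -14) = 1/(-5 - 96) - √(15 + 68) = 1/(-101) - √83 = -1/101 - √83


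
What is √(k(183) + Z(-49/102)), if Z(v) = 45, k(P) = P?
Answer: 2*√57 ≈ 15.100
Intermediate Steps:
√(k(183) + Z(-49/102)) = √(183 + 45) = √228 = 2*√57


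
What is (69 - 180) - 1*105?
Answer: -216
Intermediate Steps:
(69 - 180) - 1*105 = -111 - 105 = -216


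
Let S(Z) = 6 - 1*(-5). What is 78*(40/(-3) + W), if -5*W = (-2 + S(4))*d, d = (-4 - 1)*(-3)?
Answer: -3146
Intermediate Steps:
S(Z) = 11 (S(Z) = 6 + 5 = 11)
d = 15 (d = -5*(-3) = 15)
W = -27 (W = -(-2 + 11)*15/5 = -9*15/5 = -1/5*135 = -27)
78*(40/(-3) + W) = 78*(40/(-3) - 27) = 78*(-1/3*40 - 27) = 78*(-40/3 - 27) = 78*(-121/3) = -3146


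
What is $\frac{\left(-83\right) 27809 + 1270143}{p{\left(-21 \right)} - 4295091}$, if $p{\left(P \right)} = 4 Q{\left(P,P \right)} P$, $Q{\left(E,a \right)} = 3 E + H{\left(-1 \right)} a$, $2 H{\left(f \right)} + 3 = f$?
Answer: $\frac{1038004}{4293327} \approx 0.24177$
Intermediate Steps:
$H{\left(f \right)} = - \frac{3}{2} + \frac{f}{2}$
$Q{\left(E,a \right)} = - 2 a + 3 E$ ($Q{\left(E,a \right)} = 3 E + \left(- \frac{3}{2} + \frac{1}{2} \left(-1\right)\right) a = 3 E + \left(- \frac{3}{2} - \frac{1}{2}\right) a = 3 E - 2 a = - 2 a + 3 E$)
$p{\left(P \right)} = 4 P^{2}$ ($p{\left(P \right)} = 4 \left(- 2 P + 3 P\right) P = 4 P P = 4 P^{2}$)
$\frac{\left(-83\right) 27809 + 1270143}{p{\left(-21 \right)} - 4295091} = \frac{\left(-83\right) 27809 + 1270143}{4 \left(-21\right)^{2} - 4295091} = \frac{-2308147 + 1270143}{4 \cdot 441 - 4295091} = - \frac{1038004}{1764 - 4295091} = - \frac{1038004}{-4293327} = \left(-1038004\right) \left(- \frac{1}{4293327}\right) = \frac{1038004}{4293327}$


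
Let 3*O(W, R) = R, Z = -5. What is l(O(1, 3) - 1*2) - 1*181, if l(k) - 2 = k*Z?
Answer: -174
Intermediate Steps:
O(W, R) = R/3
l(k) = 2 - 5*k (l(k) = 2 + k*(-5) = 2 - 5*k)
l(O(1, 3) - 1*2) - 1*181 = (2 - 5*((1/3)*3 - 1*2)) - 1*181 = (2 - 5*(1 - 2)) - 181 = (2 - 5*(-1)) - 181 = (2 + 5) - 181 = 7 - 181 = -174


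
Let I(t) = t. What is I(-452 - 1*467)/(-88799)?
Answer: 919/88799 ≈ 0.010349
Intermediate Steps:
I(-452 - 1*467)/(-88799) = (-452 - 1*467)/(-88799) = (-452 - 467)*(-1/88799) = -919*(-1/88799) = 919/88799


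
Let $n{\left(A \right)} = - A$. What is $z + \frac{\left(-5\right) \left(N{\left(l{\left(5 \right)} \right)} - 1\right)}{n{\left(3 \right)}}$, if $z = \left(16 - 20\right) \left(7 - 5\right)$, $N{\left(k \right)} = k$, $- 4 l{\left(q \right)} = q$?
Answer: $- \frac{47}{4} \approx -11.75$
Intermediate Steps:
$l{\left(q \right)} = - \frac{q}{4}$
$z = -8$ ($z = \left(-4\right) 2 = -8$)
$z + \frac{\left(-5\right) \left(N{\left(l{\left(5 \right)} \right)} - 1\right)}{n{\left(3 \right)}} = -8 + \frac{\left(-5\right) \left(\left(- \frac{1}{4}\right) 5 - 1\right)}{\left(-1\right) 3} = -8 + \frac{\left(-5\right) \left(- \frac{5}{4} - 1\right)}{-3} = -8 + \left(-5\right) \left(- \frac{9}{4}\right) \left(- \frac{1}{3}\right) = -8 + \frac{45}{4} \left(- \frac{1}{3}\right) = -8 - \frac{15}{4} = - \frac{47}{4}$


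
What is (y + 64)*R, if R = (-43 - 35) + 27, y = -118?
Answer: 2754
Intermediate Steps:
R = -51 (R = -78 + 27 = -51)
(y + 64)*R = (-118 + 64)*(-51) = -54*(-51) = 2754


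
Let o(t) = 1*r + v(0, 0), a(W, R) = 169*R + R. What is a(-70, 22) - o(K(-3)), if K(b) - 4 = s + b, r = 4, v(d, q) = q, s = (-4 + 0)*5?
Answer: 3736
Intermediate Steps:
s = -20 (s = -4*5 = -20)
K(b) = -16 + b (K(b) = 4 + (-20 + b) = -16 + b)
a(W, R) = 170*R
o(t) = 4 (o(t) = 1*4 + 0 = 4 + 0 = 4)
a(-70, 22) - o(K(-3)) = 170*22 - 1*4 = 3740 - 4 = 3736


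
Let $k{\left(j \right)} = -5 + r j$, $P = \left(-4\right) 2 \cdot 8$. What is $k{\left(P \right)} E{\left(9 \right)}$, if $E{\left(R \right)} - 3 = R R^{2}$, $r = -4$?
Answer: $183732$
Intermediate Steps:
$E{\left(R \right)} = 3 + R^{3}$ ($E{\left(R \right)} = 3 + R R^{2} = 3 + R^{3}$)
$P = -64$ ($P = \left(-8\right) 8 = -64$)
$k{\left(j \right)} = -5 - 4 j$
$k{\left(P \right)} E{\left(9 \right)} = \left(-5 - -256\right) \left(3 + 9^{3}\right) = \left(-5 + 256\right) \left(3 + 729\right) = 251 \cdot 732 = 183732$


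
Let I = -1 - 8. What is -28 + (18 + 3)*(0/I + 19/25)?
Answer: -301/25 ≈ -12.040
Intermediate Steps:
I = -9
-28 + (18 + 3)*(0/I + 19/25) = -28 + (18 + 3)*(0/(-9) + 19/25) = -28 + 21*(0*(-⅑) + 19*(1/25)) = -28 + 21*(0 + 19/25) = -28 + 21*(19/25) = -28 + 399/25 = -301/25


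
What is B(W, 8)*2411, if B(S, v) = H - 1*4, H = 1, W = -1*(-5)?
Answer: -7233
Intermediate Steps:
W = 5
B(S, v) = -3 (B(S, v) = 1 - 1*4 = 1 - 4 = -3)
B(W, 8)*2411 = -3*2411 = -7233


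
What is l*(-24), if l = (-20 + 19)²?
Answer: -24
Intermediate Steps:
l = 1 (l = (-1)² = 1)
l*(-24) = 1*(-24) = -24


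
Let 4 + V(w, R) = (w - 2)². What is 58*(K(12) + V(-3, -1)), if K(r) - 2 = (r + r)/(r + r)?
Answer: 1392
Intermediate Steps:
K(r) = 3 (K(r) = 2 + (r + r)/(r + r) = 2 + (2*r)/((2*r)) = 2 + (2*r)*(1/(2*r)) = 2 + 1 = 3)
V(w, R) = -4 + (-2 + w)² (V(w, R) = -4 + (w - 2)² = -4 + (-2 + w)²)
58*(K(12) + V(-3, -1)) = 58*(3 - 3*(-4 - 3)) = 58*(3 - 3*(-7)) = 58*(3 + 21) = 58*24 = 1392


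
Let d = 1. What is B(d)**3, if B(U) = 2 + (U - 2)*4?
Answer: -8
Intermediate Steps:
B(U) = -6 + 4*U (B(U) = 2 + (-2 + U)*4 = 2 + (-8 + 4*U) = -6 + 4*U)
B(d)**3 = (-6 + 4*1)**3 = (-6 + 4)**3 = (-2)**3 = -8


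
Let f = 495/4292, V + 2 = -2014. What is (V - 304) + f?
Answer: -9956945/4292 ≈ -2319.9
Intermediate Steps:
V = -2016 (V = -2 - 2014 = -2016)
f = 495/4292 (f = 495*(1/4292) = 495/4292 ≈ 0.11533)
(V - 304) + f = (-2016 - 304) + 495/4292 = -2320 + 495/4292 = -9956945/4292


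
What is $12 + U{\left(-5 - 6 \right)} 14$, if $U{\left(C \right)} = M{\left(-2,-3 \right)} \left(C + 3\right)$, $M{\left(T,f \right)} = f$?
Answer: $348$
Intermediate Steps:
$U{\left(C \right)} = -9 - 3 C$ ($U{\left(C \right)} = - 3 \left(C + 3\right) = - 3 \left(3 + C\right) = -9 - 3 C$)
$12 + U{\left(-5 - 6 \right)} 14 = 12 + \left(-9 - 3 \left(-5 - 6\right)\right) 14 = 12 + \left(-9 - -33\right) 14 = 12 + \left(-9 + 33\right) 14 = 12 + 24 \cdot 14 = 12 + 336 = 348$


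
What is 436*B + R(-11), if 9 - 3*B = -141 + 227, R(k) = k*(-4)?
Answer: -33440/3 ≈ -11147.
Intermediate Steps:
R(k) = -4*k
B = -77/3 (B = 3 - (-141 + 227)/3 = 3 - ⅓*86 = 3 - 86/3 = -77/3 ≈ -25.667)
436*B + R(-11) = 436*(-77/3) - 4*(-11) = -33572/3 + 44 = -33440/3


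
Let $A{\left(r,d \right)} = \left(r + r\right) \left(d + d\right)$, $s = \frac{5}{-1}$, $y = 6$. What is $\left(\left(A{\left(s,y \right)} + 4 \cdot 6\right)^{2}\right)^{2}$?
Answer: $84934656$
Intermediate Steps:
$s = -5$ ($s = 5 \left(-1\right) = -5$)
$A{\left(r,d \right)} = 4 d r$ ($A{\left(r,d \right)} = 2 r 2 d = 4 d r$)
$\left(\left(A{\left(s,y \right)} + 4 \cdot 6\right)^{2}\right)^{2} = \left(\left(4 \cdot 6 \left(-5\right) + 4 \cdot 6\right)^{2}\right)^{2} = \left(\left(-120 + 24\right)^{2}\right)^{2} = \left(\left(-96\right)^{2}\right)^{2} = 9216^{2} = 84934656$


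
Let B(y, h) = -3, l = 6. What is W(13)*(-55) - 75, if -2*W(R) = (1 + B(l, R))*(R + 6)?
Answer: -1120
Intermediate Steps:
W(R) = 6 + R (W(R) = -(1 - 3)*(R + 6)/2 = -(-1)*(6 + R) = -(-12 - 2*R)/2 = 6 + R)
W(13)*(-55) - 75 = (6 + 13)*(-55) - 75 = 19*(-55) - 75 = -1045 - 75 = -1120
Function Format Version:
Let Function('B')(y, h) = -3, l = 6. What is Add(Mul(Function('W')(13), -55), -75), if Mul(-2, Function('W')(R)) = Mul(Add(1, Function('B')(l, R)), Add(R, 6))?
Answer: -1120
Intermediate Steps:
Function('W')(R) = Add(6, R) (Function('W')(R) = Mul(Rational(-1, 2), Mul(Add(1, -3), Add(R, 6))) = Mul(Rational(-1, 2), Mul(-2, Add(6, R))) = Mul(Rational(-1, 2), Add(-12, Mul(-2, R))) = Add(6, R))
Add(Mul(Function('W')(13), -55), -75) = Add(Mul(Add(6, 13), -55), -75) = Add(Mul(19, -55), -75) = Add(-1045, -75) = -1120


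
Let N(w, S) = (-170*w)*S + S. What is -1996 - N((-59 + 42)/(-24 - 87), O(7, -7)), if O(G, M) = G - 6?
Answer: -218777/111 ≈ -1971.0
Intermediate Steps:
O(G, M) = -6 + G
N(w, S) = S - 170*S*w (N(w, S) = -170*S*w + S = S - 170*S*w)
-1996 - N((-59 + 42)/(-24 - 87), O(7, -7)) = -1996 - (-6 + 7)*(1 - 170*(-59 + 42)/(-24 - 87)) = -1996 - (1 - (-2890)/(-111)) = -1996 - (1 - (-2890)*(-1)/111) = -1996 - (1 - 170*17/111) = -1996 - (1 - 2890/111) = -1996 - (-2779)/111 = -1996 - 1*(-2779/111) = -1996 + 2779/111 = -218777/111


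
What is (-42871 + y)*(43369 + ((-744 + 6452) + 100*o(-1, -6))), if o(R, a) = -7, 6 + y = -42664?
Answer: -4138216957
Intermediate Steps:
y = -42670 (y = -6 - 42664 = -42670)
(-42871 + y)*(43369 + ((-744 + 6452) + 100*o(-1, -6))) = (-42871 - 42670)*(43369 + ((-744 + 6452) + 100*(-7))) = -85541*(43369 + (5708 - 700)) = -85541*(43369 + 5008) = -85541*48377 = -4138216957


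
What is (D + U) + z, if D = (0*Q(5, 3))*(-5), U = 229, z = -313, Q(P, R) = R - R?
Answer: -84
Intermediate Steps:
Q(P, R) = 0
D = 0 (D = (0*0)*(-5) = 0*(-5) = 0)
(D + U) + z = (0 + 229) - 313 = 229 - 313 = -84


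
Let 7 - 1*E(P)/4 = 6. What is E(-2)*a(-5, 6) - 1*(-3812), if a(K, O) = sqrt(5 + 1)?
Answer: 3812 + 4*sqrt(6) ≈ 3821.8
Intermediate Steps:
a(K, O) = sqrt(6)
E(P) = 4 (E(P) = 28 - 4*6 = 28 - 24 = 4)
E(-2)*a(-5, 6) - 1*(-3812) = 4*sqrt(6) - 1*(-3812) = 4*sqrt(6) + 3812 = 3812 + 4*sqrt(6)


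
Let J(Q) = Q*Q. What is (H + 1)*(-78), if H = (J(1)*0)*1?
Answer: -78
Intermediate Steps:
J(Q) = Q²
H = 0 (H = (1²*0)*1 = (1*0)*1 = 0*1 = 0)
(H + 1)*(-78) = (0 + 1)*(-78) = 1*(-78) = -78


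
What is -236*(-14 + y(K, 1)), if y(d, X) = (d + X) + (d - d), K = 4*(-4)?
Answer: 6844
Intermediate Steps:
K = -16
y(d, X) = X + d (y(d, X) = (X + d) + 0 = X + d)
-236*(-14 + y(K, 1)) = -236*(-14 + (1 - 16)) = -236*(-14 - 15) = -236*(-29) = 6844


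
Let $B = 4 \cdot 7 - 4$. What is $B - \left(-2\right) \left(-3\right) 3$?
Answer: $6$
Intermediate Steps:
$B = 24$ ($B = 28 - 4 = 24$)
$B - \left(-2\right) \left(-3\right) 3 = 24 - \left(-2\right) \left(-3\right) 3 = 24 - 6 \cdot 3 = 24 - 18 = 6$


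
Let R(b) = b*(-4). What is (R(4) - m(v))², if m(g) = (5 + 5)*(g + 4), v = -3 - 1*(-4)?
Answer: 4356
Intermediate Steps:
v = 1 (v = -3 + 4 = 1)
R(b) = -4*b
m(g) = 40 + 10*g (m(g) = 10*(4 + g) = 40 + 10*g)
(R(4) - m(v))² = (-4*4 - (40 + 10*1))² = (-16 - (40 + 10))² = (-16 - 1*50)² = (-16 - 50)² = (-66)² = 4356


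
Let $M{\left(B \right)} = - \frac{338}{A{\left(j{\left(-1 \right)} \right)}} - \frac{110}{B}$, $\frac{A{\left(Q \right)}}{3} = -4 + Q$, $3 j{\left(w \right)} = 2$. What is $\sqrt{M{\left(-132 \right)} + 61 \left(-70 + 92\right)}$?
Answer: $\frac{\sqrt{1238970}}{30} \approx 37.103$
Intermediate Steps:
$j{\left(w \right)} = \frac{2}{3}$ ($j{\left(w \right)} = \frac{1}{3} \cdot 2 = \frac{2}{3}$)
$A{\left(Q \right)} = -12 + 3 Q$ ($A{\left(Q \right)} = 3 \left(-4 + Q\right) = -12 + 3 Q$)
$M{\left(B \right)} = \frac{169}{5} - \frac{110}{B}$ ($M{\left(B \right)} = - \frac{338}{-12 + 3 \cdot \frac{2}{3}} - \frac{110}{B} = - \frac{338}{-12 + 2} - \frac{110}{B} = - \frac{338}{-10} - \frac{110}{B} = \left(-338\right) \left(- \frac{1}{10}\right) - \frac{110}{B} = \frac{169}{5} - \frac{110}{B}$)
$\sqrt{M{\left(-132 \right)} + 61 \left(-70 + 92\right)} = \sqrt{\left(\frac{169}{5} - \frac{110}{-132}\right) + 61 \left(-70 + 92\right)} = \sqrt{\left(\frac{169}{5} - - \frac{5}{6}\right) + 61 \cdot 22} = \sqrt{\left(\frac{169}{5} + \frac{5}{6}\right) + 1342} = \sqrt{\frac{1039}{30} + 1342} = \sqrt{\frac{41299}{30}} = \frac{\sqrt{1238970}}{30}$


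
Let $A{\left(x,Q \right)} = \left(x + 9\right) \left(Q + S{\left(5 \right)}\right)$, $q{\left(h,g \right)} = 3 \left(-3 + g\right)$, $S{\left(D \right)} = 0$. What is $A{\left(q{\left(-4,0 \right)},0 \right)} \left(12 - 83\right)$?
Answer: $0$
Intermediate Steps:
$q{\left(h,g \right)} = -9 + 3 g$
$A{\left(x,Q \right)} = Q \left(9 + x\right)$ ($A{\left(x,Q \right)} = \left(x + 9\right) \left(Q + 0\right) = \left(9 + x\right) Q = Q \left(9 + x\right)$)
$A{\left(q{\left(-4,0 \right)},0 \right)} \left(12 - 83\right) = 0 \left(9 + \left(-9 + 3 \cdot 0\right)\right) \left(12 - 83\right) = 0 \left(9 + \left(-9 + 0\right)\right) \left(-71\right) = 0 \left(9 - 9\right) \left(-71\right) = 0 \cdot 0 \left(-71\right) = 0 \left(-71\right) = 0$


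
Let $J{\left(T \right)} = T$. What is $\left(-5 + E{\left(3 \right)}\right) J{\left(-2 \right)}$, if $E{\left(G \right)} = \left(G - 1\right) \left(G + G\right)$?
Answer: $-14$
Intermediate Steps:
$E{\left(G \right)} = 2 G \left(-1 + G\right)$ ($E{\left(G \right)} = \left(-1 + G\right) 2 G = 2 G \left(-1 + G\right)$)
$\left(-5 + E{\left(3 \right)}\right) J{\left(-2 \right)} = \left(-5 + 2 \cdot 3 \left(-1 + 3\right)\right) \left(-2\right) = \left(-5 + 2 \cdot 3 \cdot 2\right) \left(-2\right) = \left(-5 + 12\right) \left(-2\right) = 7 \left(-2\right) = -14$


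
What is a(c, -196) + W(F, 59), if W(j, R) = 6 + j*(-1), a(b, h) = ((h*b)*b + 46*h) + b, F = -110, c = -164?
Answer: -5280680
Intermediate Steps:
a(b, h) = b + 46*h + h*b² (a(b, h) = ((b*h)*b + 46*h) + b = (h*b² + 46*h) + b = (46*h + h*b²) + b = b + 46*h + h*b²)
W(j, R) = 6 - j
a(c, -196) + W(F, 59) = (-164 + 46*(-196) - 196*(-164)²) + (6 - 1*(-110)) = (-164 - 9016 - 196*26896) + (6 + 110) = (-164 - 9016 - 5271616) + 116 = -5280796 + 116 = -5280680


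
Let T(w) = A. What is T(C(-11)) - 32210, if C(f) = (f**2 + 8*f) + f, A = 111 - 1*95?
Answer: -32194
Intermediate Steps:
A = 16 (A = 111 - 95 = 16)
C(f) = f**2 + 9*f
T(w) = 16
T(C(-11)) - 32210 = 16 - 32210 = -32194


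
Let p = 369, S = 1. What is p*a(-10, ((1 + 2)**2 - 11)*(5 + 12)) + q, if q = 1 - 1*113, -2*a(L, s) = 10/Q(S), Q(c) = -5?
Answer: 257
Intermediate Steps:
a(L, s) = 1 (a(L, s) = -5/(-5) = -5*(-1)/5 = -1/2*(-2) = 1)
q = -112 (q = 1 - 113 = -112)
p*a(-10, ((1 + 2)**2 - 11)*(5 + 12)) + q = 369*1 - 112 = 369 - 112 = 257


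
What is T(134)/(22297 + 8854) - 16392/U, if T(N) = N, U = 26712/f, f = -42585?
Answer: 302014757649/11557021 ≈ 26133.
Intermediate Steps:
U = -8904/14195 (U = 26712/(-42585) = 26712*(-1/42585) = -8904/14195 ≈ -0.62726)
T(134)/(22297 + 8854) - 16392/U = 134/(22297 + 8854) - 16392/(-8904/14195) = 134/31151 - 16392*(-14195/8904) = 134*(1/31151) + 9695185/371 = 134/31151 + 9695185/371 = 302014757649/11557021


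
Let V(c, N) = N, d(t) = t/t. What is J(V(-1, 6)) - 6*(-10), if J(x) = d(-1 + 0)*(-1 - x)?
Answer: 53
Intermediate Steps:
d(t) = 1
J(x) = -1 - x (J(x) = 1*(-1 - x) = -1 - x)
J(V(-1, 6)) - 6*(-10) = (-1 - 1*6) - 6*(-10) = (-1 - 6) + 60 = -7 + 60 = 53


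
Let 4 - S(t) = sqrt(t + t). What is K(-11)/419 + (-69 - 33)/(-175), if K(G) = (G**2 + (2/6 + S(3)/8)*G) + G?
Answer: 362303/439950 + 11*sqrt(6)/3352 ≈ 0.83155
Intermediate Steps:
S(t) = 4 - sqrt(2)*sqrt(t) (S(t) = 4 - sqrt(t + t) = 4 - sqrt(2*t) = 4 - sqrt(2)*sqrt(t))
K(G) = G + G**2 + G*(5/6 - sqrt(6)/8) (K(G) = (G**2 + (2/6 + (4 - sqrt(2)*sqrt(3))/8)*G) + G = (G**2 + (2*(1/6) + (4 - sqrt(6))*(1/8))*G) + G = (G**2 + (1/3 + (1/2 - sqrt(6)/8))*G) + G = (G**2 + (5/6 - sqrt(6)/8)*G) + G = (G**2 + G*(5/6 - sqrt(6)/8)) + G = G + G**2 + G*(5/6 - sqrt(6)/8))
K(-11)/419 + (-69 - 33)/(-175) = ((1/24)*(-11)*(44 - 3*sqrt(6) + 24*(-11)))/419 + (-69 - 33)/(-175) = ((1/24)*(-11)*(44 - 3*sqrt(6) - 264))*(1/419) - 102*(-1/175) = ((1/24)*(-11)*(-220 - 3*sqrt(6)))*(1/419) + 102/175 = (605/6 + 11*sqrt(6)/8)*(1/419) + 102/175 = (605/2514 + 11*sqrt(6)/3352) + 102/175 = 362303/439950 + 11*sqrt(6)/3352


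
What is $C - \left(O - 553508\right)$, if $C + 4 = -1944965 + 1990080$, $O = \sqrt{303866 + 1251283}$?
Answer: $598619 - \sqrt{1555149} \approx 5.9737 \cdot 10^{5}$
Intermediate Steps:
$O = \sqrt{1555149} \approx 1247.1$
$C = 45111$ ($C = -4 + \left(-1944965 + 1990080\right) = -4 + 45115 = 45111$)
$C - \left(O - 553508\right) = 45111 - \left(\sqrt{1555149} - 553508\right) = 45111 - \left(-553508 + \sqrt{1555149}\right) = 45111 + \left(553508 - \sqrt{1555149}\right) = 598619 - \sqrt{1555149}$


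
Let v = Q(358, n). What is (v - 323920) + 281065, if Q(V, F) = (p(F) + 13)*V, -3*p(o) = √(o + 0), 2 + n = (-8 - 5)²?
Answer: -38201 - 358*√167/3 ≈ -39743.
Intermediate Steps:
n = 167 (n = -2 + (-8 - 5)² = -2 + (-13)² = -2 + 169 = 167)
p(o) = -√o/3 (p(o) = -√(o + 0)/3 = -√o/3)
Q(V, F) = V*(13 - √F/3) (Q(V, F) = (-√F/3 + 13)*V = (13 - √F/3)*V = V*(13 - √F/3))
v = 4654 - 358*√167/3 (v = (⅓)*358*(39 - √167) = 4654 - 358*√167/3 ≈ 3111.9)
(v - 323920) + 281065 = ((4654 - 358*√167/3) - 323920) + 281065 = (-319266 - 358*√167/3) + 281065 = -38201 - 358*√167/3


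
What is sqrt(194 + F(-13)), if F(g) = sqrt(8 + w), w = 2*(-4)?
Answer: sqrt(194) ≈ 13.928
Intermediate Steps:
w = -8
F(g) = 0 (F(g) = sqrt(8 - 8) = sqrt(0) = 0)
sqrt(194 + F(-13)) = sqrt(194 + 0) = sqrt(194)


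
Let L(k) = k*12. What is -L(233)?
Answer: -2796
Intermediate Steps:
L(k) = 12*k
-L(233) = -12*233 = -1*2796 = -2796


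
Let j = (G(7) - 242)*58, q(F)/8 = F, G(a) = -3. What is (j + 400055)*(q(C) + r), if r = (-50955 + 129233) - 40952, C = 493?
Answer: 15923823150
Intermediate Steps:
q(F) = 8*F
r = 37326 (r = 78278 - 40952 = 37326)
j = -14210 (j = (-3 - 242)*58 = -245*58 = -14210)
(j + 400055)*(q(C) + r) = (-14210 + 400055)*(8*493 + 37326) = 385845*(3944 + 37326) = 385845*41270 = 15923823150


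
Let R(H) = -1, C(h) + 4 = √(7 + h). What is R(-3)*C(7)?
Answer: 4 - √14 ≈ 0.25834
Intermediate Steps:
C(h) = -4 + √(7 + h)
R(-3)*C(7) = -(-4 + √(7 + 7)) = -(-4 + √14) = 4 - √14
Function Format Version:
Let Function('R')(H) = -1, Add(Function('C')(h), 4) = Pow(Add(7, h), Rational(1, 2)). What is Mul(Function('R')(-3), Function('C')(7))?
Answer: Add(4, Mul(-1, Pow(14, Rational(1, 2)))) ≈ 0.25834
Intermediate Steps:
Function('C')(h) = Add(-4, Pow(Add(7, h), Rational(1, 2)))
Mul(Function('R')(-3), Function('C')(7)) = Mul(-1, Add(-4, Pow(Add(7, 7), Rational(1, 2)))) = Mul(-1, Add(-4, Pow(14, Rational(1, 2)))) = Add(4, Mul(-1, Pow(14, Rational(1, 2))))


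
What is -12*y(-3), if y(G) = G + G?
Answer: 72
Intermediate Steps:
y(G) = 2*G
-12*y(-3) = -24*(-3) = -12*(-6) = 72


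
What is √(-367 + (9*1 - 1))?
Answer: I*√359 ≈ 18.947*I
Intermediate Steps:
√(-367 + (9*1 - 1)) = √(-367 + (9 - 1)) = √(-367 + 8) = √(-359) = I*√359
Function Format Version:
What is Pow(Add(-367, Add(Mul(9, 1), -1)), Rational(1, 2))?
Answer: Mul(I, Pow(359, Rational(1, 2))) ≈ Mul(18.947, I)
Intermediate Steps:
Pow(Add(-367, Add(Mul(9, 1), -1)), Rational(1, 2)) = Pow(Add(-367, Add(9, -1)), Rational(1, 2)) = Pow(Add(-367, 8), Rational(1, 2)) = Pow(-359, Rational(1, 2)) = Mul(I, Pow(359, Rational(1, 2)))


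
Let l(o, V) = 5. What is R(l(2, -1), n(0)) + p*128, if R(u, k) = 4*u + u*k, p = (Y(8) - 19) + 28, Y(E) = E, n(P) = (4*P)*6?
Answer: 2196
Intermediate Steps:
n(P) = 24*P
p = 17 (p = (8 - 19) + 28 = -11 + 28 = 17)
R(u, k) = 4*u + k*u
R(l(2, -1), n(0)) + p*128 = 5*(4 + 24*0) + 17*128 = 5*(4 + 0) + 2176 = 5*4 + 2176 = 20 + 2176 = 2196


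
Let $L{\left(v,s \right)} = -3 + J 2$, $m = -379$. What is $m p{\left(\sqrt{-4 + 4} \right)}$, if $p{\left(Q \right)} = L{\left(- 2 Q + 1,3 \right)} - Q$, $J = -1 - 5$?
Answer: $5685$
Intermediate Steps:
$J = -6$ ($J = -1 - 5 = -6$)
$L{\left(v,s \right)} = -15$ ($L{\left(v,s \right)} = -3 - 12 = -15$)
$p{\left(Q \right)} = -15 - Q$
$m p{\left(\sqrt{-4 + 4} \right)} = - 379 \left(-15 - \sqrt{-4 + 4}\right) = - 379 \left(-15 - \sqrt{0}\right) = - 379 \left(-15 - 0\right) = - 379 \left(-15 + 0\right) = \left(-379\right) \left(-15\right) = 5685$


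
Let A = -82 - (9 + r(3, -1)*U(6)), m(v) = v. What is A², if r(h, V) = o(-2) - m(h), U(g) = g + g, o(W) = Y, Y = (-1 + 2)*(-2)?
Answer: 961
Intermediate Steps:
Y = -2 (Y = 1*(-2) = -2)
o(W) = -2
U(g) = 2*g
r(h, V) = -2 - h
A = -31 (A = -82 - (9 + (-2 - 1*3)*(2*6)) = -82 - (9 + (-2 - 3)*12) = -82 - (9 - 5*12) = -82 - (9 - 60) = -82 - 1*(-51) = -82 + 51 = -31)
A² = (-31)² = 961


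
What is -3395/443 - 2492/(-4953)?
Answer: -15711479/2194179 ≈ -7.1605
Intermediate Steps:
-3395/443 - 2492/(-4953) = -3395*1/443 - 2492*(-1/4953) = -3395/443 + 2492/4953 = -15711479/2194179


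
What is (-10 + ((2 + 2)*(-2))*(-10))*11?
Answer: 770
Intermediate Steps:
(-10 + ((2 + 2)*(-2))*(-10))*11 = (-10 + (4*(-2))*(-10))*11 = (-10 - 8*(-10))*11 = (-10 + 80)*11 = 70*11 = 770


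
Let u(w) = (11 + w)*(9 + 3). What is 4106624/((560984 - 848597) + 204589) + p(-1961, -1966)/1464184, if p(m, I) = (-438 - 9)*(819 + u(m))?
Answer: -323427076553/7597650776 ≈ -42.569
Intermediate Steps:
u(w) = 132 + 12*w (u(w) = (11 + w)*12 = 132 + 12*w)
p(m, I) = -425097 - 5364*m (p(m, I) = (-438 - 9)*(819 + (132 + 12*m)) = -447*(951 + 12*m) = -425097 - 5364*m)
4106624/((560984 - 848597) + 204589) + p(-1961, -1966)/1464184 = 4106624/((560984 - 848597) + 204589) + (-425097 - 5364*(-1961))/1464184 = 4106624/(-287613 + 204589) + (-425097 + 10518804)*(1/1464184) = 4106624/(-83024) + 10093707*(1/1464184) = 4106624*(-1/83024) + 10093707/1464184 = -256664/5189 + 10093707/1464184 = -323427076553/7597650776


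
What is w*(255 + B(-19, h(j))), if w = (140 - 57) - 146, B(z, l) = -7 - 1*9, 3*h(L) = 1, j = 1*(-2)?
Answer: -15057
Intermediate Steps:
j = -2
h(L) = ⅓ (h(L) = (⅓)*1 = ⅓)
B(z, l) = -16 (B(z, l) = -7 - 9 = -16)
w = -63 (w = 83 - 146 = -63)
w*(255 + B(-19, h(j))) = -63*(255 - 16) = -63*239 = -15057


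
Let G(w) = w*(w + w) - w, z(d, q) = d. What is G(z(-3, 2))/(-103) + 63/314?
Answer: -105/32342 ≈ -0.0032466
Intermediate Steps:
G(w) = -w + 2*w**2 (G(w) = w*(2*w) - w = 2*w**2 - w = -w + 2*w**2)
G(z(-3, 2))/(-103) + 63/314 = -3*(-1 + 2*(-3))/(-103) + 63/314 = -3*(-1 - 6)*(-1/103) + 63*(1/314) = -3*(-7)*(-1/103) + 63/314 = 21*(-1/103) + 63/314 = -21/103 + 63/314 = -105/32342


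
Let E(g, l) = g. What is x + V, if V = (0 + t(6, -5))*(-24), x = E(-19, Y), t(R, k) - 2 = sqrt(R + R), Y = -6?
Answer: -67 - 48*sqrt(3) ≈ -150.14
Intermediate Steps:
t(R, k) = 2 + sqrt(2)*sqrt(R) (t(R, k) = 2 + sqrt(R + R) = 2 + sqrt(2*R) = 2 + sqrt(2)*sqrt(R))
x = -19
V = -48 - 48*sqrt(3) (V = (0 + (2 + sqrt(2)*sqrt(6)))*(-24) = (0 + (2 + 2*sqrt(3)))*(-24) = (2 + 2*sqrt(3))*(-24) = -48 - 48*sqrt(3) ≈ -131.14)
x + V = -19 + (-48 - 48*sqrt(3)) = -67 - 48*sqrt(3)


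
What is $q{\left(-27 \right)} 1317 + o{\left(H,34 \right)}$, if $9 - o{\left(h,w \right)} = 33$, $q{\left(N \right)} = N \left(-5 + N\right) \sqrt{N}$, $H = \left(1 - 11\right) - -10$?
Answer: $-24 + 3413664 i \sqrt{3} \approx -24.0 + 5.9126 \cdot 10^{6} i$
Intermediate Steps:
$H = 0$ ($H = \left(1 - 11\right) + 10 = -10 + 10 = 0$)
$q{\left(N \right)} = N^{\frac{3}{2}} \left(-5 + N\right)$
$o{\left(h,w \right)} = -24$ ($o{\left(h,w \right)} = 9 - 33 = -24$)
$q{\left(-27 \right)} 1317 + o{\left(H,34 \right)} = \left(-27\right)^{\frac{3}{2}} \left(-5 - 27\right) 1317 - 24 = - 81 i \sqrt{3} \left(-32\right) 1317 - 24 = 2592 i \sqrt{3} \cdot 1317 - 24 = 3413664 i \sqrt{3} - 24 = -24 + 3413664 i \sqrt{3}$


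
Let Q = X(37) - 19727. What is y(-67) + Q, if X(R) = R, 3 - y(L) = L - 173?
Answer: -19447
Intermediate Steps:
y(L) = 176 - L (y(L) = 3 - (L - 173) = 3 - (-173 + L) = 3 + (173 - L) = 176 - L)
Q = -19690 (Q = 37 - 19727 = -19690)
y(-67) + Q = (176 - 1*(-67)) - 19690 = (176 + 67) - 19690 = 243 - 19690 = -19447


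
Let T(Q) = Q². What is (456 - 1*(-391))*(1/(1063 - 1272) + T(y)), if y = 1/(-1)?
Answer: 16016/19 ≈ 842.95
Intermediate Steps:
y = -1
(456 - 1*(-391))*(1/(1063 - 1272) + T(y)) = (456 - 1*(-391))*(1/(1063 - 1272) + (-1)²) = (456 + 391)*(1/(-209) + 1) = 847*(-1/209 + 1) = 847*(208/209) = 16016/19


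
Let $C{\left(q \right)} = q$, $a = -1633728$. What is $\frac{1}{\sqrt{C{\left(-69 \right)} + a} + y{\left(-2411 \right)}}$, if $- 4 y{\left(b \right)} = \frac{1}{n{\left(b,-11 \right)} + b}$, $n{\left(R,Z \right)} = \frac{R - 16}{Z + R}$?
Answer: $\frac{14137250330}{222658718060214563821} - \frac{408848929322700 i \sqrt{181533}}{222658718060214563821} \approx 6.3493 \cdot 10^{-11} - 0.00078235 i$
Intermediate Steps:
$n{\left(R,Z \right)} = \frac{-16 + R}{R + Z}$
$y{\left(b \right)} = - \frac{1}{4 \left(b + \frac{-16 + b}{-11 + b}\right)}$ ($y{\left(b \right)} = - \frac{1}{4 \left(\frac{-16 + b}{b - 11} + b\right)} = - \frac{1}{4 \left(\frac{-16 + b}{-11 + b} + b\right)} = - \frac{1}{4 \left(b + \frac{-16 + b}{-11 + b}\right)}$)
$\frac{1}{\sqrt{C{\left(-69 \right)} + a} + y{\left(-2411 \right)}} = \frac{1}{\sqrt{-69 - 1633728} + \frac{11 - -2411}{4 \left(-16 + \left(-2411\right)^{2} - -24110\right)}} = \frac{1}{\sqrt{-1633797} + \frac{11 + 2411}{4 \left(-16 + 5812921 + 24110\right)}} = \frac{1}{3 i \sqrt{181533} + \frac{1}{4} \cdot \frac{1}{5837015} \cdot 2422} = \frac{1}{3 i \sqrt{181533} + \frac{1211}{11674030}} = \frac{1}{\frac{1211}{11674030} + 3 i \sqrt{181533}}$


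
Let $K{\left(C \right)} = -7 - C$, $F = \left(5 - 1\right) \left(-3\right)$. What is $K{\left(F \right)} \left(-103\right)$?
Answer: $-515$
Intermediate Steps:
$F = -12$ ($F = 4 \left(-3\right) = -12$)
$K{\left(F \right)} \left(-103\right) = \left(-7 - -12\right) \left(-103\right) = \left(-7 + 12\right) \left(-103\right) = 5 \left(-103\right) = -515$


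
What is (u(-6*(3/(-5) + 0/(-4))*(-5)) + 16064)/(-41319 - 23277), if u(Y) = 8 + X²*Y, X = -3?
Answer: -7955/32298 ≈ -0.24630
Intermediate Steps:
u(Y) = 8 + 9*Y (u(Y) = 8 + (-3)²*Y = 8 + 9*Y)
(u(-6*(3/(-5) + 0/(-4))*(-5)) + 16064)/(-41319 - 23277) = ((8 + 9*(-6*(3/(-5) + 0/(-4))*(-5))) + 16064)/(-41319 - 23277) = ((8 + 9*(-6*(3*(-⅕) + 0*(-¼))*(-5))) + 16064)/(-64596) = ((8 + 9*(-6*(-⅗ + 0)*(-5))) + 16064)*(-1/64596) = ((8 + 9*(-6*(-⅗)*(-5))) + 16064)*(-1/64596) = ((8 + 9*((18/5)*(-5))) + 16064)*(-1/64596) = ((8 + 9*(-18)) + 16064)*(-1/64596) = ((8 - 162) + 16064)*(-1/64596) = (-154 + 16064)*(-1/64596) = 15910*(-1/64596) = -7955/32298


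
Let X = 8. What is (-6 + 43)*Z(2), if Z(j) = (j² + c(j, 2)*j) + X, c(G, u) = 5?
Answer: 814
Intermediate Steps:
Z(j) = 8 + j² + 5*j (Z(j) = (j² + 5*j) + 8 = 8 + j² + 5*j)
(-6 + 43)*Z(2) = (-6 + 43)*(8 + 2² + 5*2) = 37*(8 + 4 + 10) = 37*22 = 814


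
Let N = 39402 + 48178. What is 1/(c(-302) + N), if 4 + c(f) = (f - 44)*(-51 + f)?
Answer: 1/209714 ≈ 4.7684e-6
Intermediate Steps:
N = 87580
c(f) = -4 + (-51 + f)*(-44 + f) (c(f) = -4 + (f - 44)*(-51 + f) = -4 + (-44 + f)*(-51 + f) = -4 + (-51 + f)*(-44 + f))
1/(c(-302) + N) = 1/((2240 + (-302)² - 95*(-302)) + 87580) = 1/((2240 + 91204 + 28690) + 87580) = 1/(122134 + 87580) = 1/209714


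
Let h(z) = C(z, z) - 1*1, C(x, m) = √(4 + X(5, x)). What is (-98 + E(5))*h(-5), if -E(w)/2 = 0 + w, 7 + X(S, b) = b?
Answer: 108 - 216*I*√2 ≈ 108.0 - 305.47*I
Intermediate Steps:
X(S, b) = -7 + b
C(x, m) = √(-3 + x) (C(x, m) = √(4 + (-7 + x)) = √(-3 + x))
E(w) = -2*w (E(w) = -2*(0 + w) = -2*w)
h(z) = -1 + √(-3 + z) (h(z) = √(-3 + z) - 1*1 = √(-3 + z) - 1 = -1 + √(-3 + z))
(-98 + E(5))*h(-5) = (-98 - 2*5)*(-1 + √(-3 - 5)) = (-98 - 10)*(-1 + √(-8)) = -108*(-1 + 2*I*√2) = 108 - 216*I*√2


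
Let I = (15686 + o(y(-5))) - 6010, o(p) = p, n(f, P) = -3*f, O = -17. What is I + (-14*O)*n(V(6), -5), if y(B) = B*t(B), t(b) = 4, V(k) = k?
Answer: 5372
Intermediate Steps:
y(B) = 4*B (y(B) = B*4 = 4*B)
I = 9656 (I = (15686 + 4*(-5)) - 6010 = (15686 - 20) - 6010 = 15666 - 6010 = 9656)
I + (-14*O)*n(V(6), -5) = 9656 + (-14*(-17))*(-3*6) = 9656 + 238*(-18) = 9656 - 4284 = 5372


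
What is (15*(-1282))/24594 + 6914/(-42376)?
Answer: -82077783/86849612 ≈ -0.94506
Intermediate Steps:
(15*(-1282))/24594 + 6914/(-42376) = -19230*1/24594 + 6914*(-1/42376) = -3205/4099 - 3457/21188 = -82077783/86849612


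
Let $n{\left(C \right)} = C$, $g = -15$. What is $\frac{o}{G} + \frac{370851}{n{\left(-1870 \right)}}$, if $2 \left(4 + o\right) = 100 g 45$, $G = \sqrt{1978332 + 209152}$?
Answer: $- \frac{370851}{1870} - \frac{16877 \sqrt{546871}}{546871} \approx -221.14$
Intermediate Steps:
$G = 2 \sqrt{546871}$ ($G = \sqrt{2187484} = 2 \sqrt{546871} \approx 1479.0$)
$o = -33754$ ($o = -4 + \frac{100 \left(-15\right) 45}{2} = -4 + \frac{\left(-1500\right) 45}{2} = -4 + \frac{1}{2} \left(-67500\right) = -4 - 33750 = -33754$)
$\frac{o}{G} + \frac{370851}{n{\left(-1870 \right)}} = - \frac{33754}{2 \sqrt{546871}} + \frac{370851}{-1870} = - 33754 \frac{\sqrt{546871}}{1093742} + 370851 \left(- \frac{1}{1870}\right) = - \frac{16877 \sqrt{546871}}{546871} - \frac{370851}{1870} = - \frac{370851}{1870} - \frac{16877 \sqrt{546871}}{546871}$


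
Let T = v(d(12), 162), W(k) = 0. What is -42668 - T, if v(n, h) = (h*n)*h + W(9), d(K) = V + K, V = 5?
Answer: -488816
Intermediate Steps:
d(K) = 5 + K
v(n, h) = n*h² (v(n, h) = (h*n)*h + 0 = n*h² + 0 = n*h²)
T = 446148 (T = (5 + 12)*162² = 17*26244 = 446148)
-42668 - T = -42668 - 1*446148 = -42668 - 446148 = -488816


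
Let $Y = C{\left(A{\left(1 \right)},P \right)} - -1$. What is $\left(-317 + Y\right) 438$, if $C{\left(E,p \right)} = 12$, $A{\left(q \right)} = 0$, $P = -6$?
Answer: $-133152$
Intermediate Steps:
$Y = 13$ ($Y = 12 - -1 = 12 + 1 = 13$)
$\left(-317 + Y\right) 438 = \left(-317 + 13\right) 438 = \left(-304\right) 438 = -133152$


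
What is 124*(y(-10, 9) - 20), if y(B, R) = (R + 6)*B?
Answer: -21080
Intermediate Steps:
y(B, R) = B*(6 + R) (y(B, R) = (6 + R)*B = B*(6 + R))
124*(y(-10, 9) - 20) = 124*(-10*(6 + 9) - 20) = 124*(-10*15 - 20) = 124*(-150 - 20) = 124*(-170) = -21080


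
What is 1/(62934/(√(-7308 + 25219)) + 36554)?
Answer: 327359347/11964313226060 - 31467*√17911/11964313226060 ≈ 2.7009e-5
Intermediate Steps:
1/(62934/(√(-7308 + 25219)) + 36554) = 1/(62934/(√17911) + 36554) = 1/(62934*(√17911/17911) + 36554) = 1/(62934*√17911/17911 + 36554) = 1/(36554 + 62934*√17911/17911)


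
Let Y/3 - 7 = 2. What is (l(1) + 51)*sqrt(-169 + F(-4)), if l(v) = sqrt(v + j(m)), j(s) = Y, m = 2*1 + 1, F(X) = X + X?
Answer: I*sqrt(177)*(51 + 2*sqrt(7)) ≈ 748.91*I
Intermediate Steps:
Y = 27 (Y = 21 + 3*2 = 21 + 6 = 27)
F(X) = 2*X
m = 3 (m = 2 + 1 = 3)
j(s) = 27
l(v) = sqrt(27 + v) (l(v) = sqrt(v + 27) = sqrt(27 + v))
(l(1) + 51)*sqrt(-169 + F(-4)) = (sqrt(27 + 1) + 51)*sqrt(-169 + 2*(-4)) = (sqrt(28) + 51)*sqrt(-169 - 8) = (2*sqrt(7) + 51)*sqrt(-177) = (51 + 2*sqrt(7))*(I*sqrt(177)) = I*sqrt(177)*(51 + 2*sqrt(7))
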